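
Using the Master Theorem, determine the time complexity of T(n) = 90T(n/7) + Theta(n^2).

Master Theorem for T(n) = 90T(n/7) + O(n^2):

a = 90, b = 7, c = 2
log_b(a) = log_7(90) = 2.3124

Case 1: c = 2 < log_7(90) = 2.3124
T(n) = O(n^(log_7 90))

For T(n) = 90T(n/7) + O(n^2): log_7(90) = 2.3124. This is Case 1 of the Master Theorem (c < log_b(a), work dominated by leaves), giving O(n^(log_7 90)).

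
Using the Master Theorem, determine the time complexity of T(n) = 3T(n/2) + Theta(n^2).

Master Theorem for T(n) = 3T(n/2) + O(n^2):

a = 3, b = 2, c = 2
log_b(a) = log_2(3) = 1.5850

Case 3: c = 2 > log_2(3) = 1.5850
T(n) = O(n^2) = O(n^2)

For T(n) = 3T(n/2) + O(n^2): log_2(3) = 1.5850. This is Case 3 of the Master Theorem (c > log_b(a), work dominated by root), giving O(n^2).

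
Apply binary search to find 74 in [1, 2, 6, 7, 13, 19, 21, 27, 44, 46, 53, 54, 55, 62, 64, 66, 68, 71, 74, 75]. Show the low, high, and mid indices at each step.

Binary search for 74 in [1, 2, 6, 7, 13, 19, 21, 27, 44, 46, 53, 54, 55, 62, 64, 66, 68, 71, 74, 75]:

lo=0, hi=19, mid=9, arr[mid]=46 -> 46 < 74, search right half
lo=10, hi=19, mid=14, arr[mid]=64 -> 64 < 74, search right half
lo=15, hi=19, mid=17, arr[mid]=71 -> 71 < 74, search right half
lo=18, hi=19, mid=18, arr[mid]=74 -> Found target at index 18!

Binary search finds 74 at index 18 after 4 comparisons. The search repeatedly halves the search space by comparing with the middle element.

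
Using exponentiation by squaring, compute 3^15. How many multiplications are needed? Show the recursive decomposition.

Computing 3^15 by squaring (build up from 3^1; each line after the first costs one multiplication):

3^1 = 3
3^2 = (3^1)^2 = 3^2 = 9
3^3 = 3 * 3^2 = 3 * 9 = 27
3^6 = (3^3)^2 = 27^2 = 729
3^7 = 3 * 3^6 = 3 * 729 = 2187
3^14 = (3^7)^2 = 2187^2 = 4782969
3^15 = 3 * 3^14 = 3 * 4782969 = 14348907

Result: 14348907
Multiplications needed: 6 (6 lines after 3^1)

3^15 = 14348907. Using exponentiation by squaring, this requires 6 multiplications. The key idea: if the exponent is even, square the half-power; if odd, multiply by the base once.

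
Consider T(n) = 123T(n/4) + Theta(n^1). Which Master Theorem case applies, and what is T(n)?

Master Theorem for T(n) = 123T(n/4) + O(n^1):

a = 123, b = 4, c = 1
log_b(a) = log_4(123) = 3.4713

Case 1: c = 1 < log_4(123) = 3.4713
T(n) = O(n^(log_4 123))

For T(n) = 123T(n/4) + O(n^1): log_4(123) = 3.4713. This is Case 1 of the Master Theorem (c < log_b(a), work dominated by leaves), giving O(n^(log_4 123)).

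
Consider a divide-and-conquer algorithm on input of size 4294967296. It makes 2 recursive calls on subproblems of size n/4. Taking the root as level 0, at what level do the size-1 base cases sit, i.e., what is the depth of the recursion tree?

For divide and conquer with division factor 4:

Problem sizes at each level:
Level 0: 4294967296
Level 1: 1073741824
Level 2: 268435456
Level 3: 67108864
Level 4: 16777216
Level 5: 4194304
Level 6: 1048576
Level 7: 262144
Level 8: 65536
Level 9: 16384
Level 10: 4096
Level 11: 1024
Level 12: 256
Level 13: 64
Level 14: 16
Level 15: 4
Level 16: 1

The root is level 0 and the size-1 base case is level 16 (the tree spans levels 0 through 16, i.e. 17 levels counting the root), so the depth is the number of divisions: log_4(4294967296) = 16

The recursion tree depth is log_4(4294967296) = 16. At each level, the problem size is divided by 4, so it takes 16 divisions to reduce to a base case of size 1. The algorithm makes 2 recursive calls at each level.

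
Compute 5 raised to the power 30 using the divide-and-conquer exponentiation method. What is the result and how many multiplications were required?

Computing 5^30 by squaring (build up from 5^1; each line after the first costs one multiplication):

5^1 = 5
5^2 = (5^1)^2 = 5^2 = 25
5^3 = 5 * 5^2 = 5 * 25 = 125
5^6 = (5^3)^2 = 125^2 = 15625
5^7 = 5 * 5^6 = 5 * 15625 = 78125
5^14 = (5^7)^2 = 78125^2 = 6103515625
5^15 = 5 * 5^14 = 5 * 6103515625 = 30517578125
5^30 = (5^15)^2 = 30517578125^2 = 931322574615478515625

Result: 931322574615478515625
Multiplications needed: 7 (7 lines after 5^1)

5^30 = 931322574615478515625. Using exponentiation by squaring, this requires 7 multiplications. The key idea: if the exponent is even, square the half-power; if odd, multiply by the base once.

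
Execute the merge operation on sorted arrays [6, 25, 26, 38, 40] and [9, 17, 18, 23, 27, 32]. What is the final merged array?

Merging process:

Compare 6 vs 9: take 6 from left. Merged: [6]
Compare 25 vs 9: take 9 from right. Merged: [6, 9]
Compare 25 vs 17: take 17 from right. Merged: [6, 9, 17]
Compare 25 vs 18: take 18 from right. Merged: [6, 9, 17, 18]
Compare 25 vs 23: take 23 from right. Merged: [6, 9, 17, 18, 23]
Compare 25 vs 27: take 25 from left. Merged: [6, 9, 17, 18, 23, 25]
Compare 26 vs 27: take 26 from left. Merged: [6, 9, 17, 18, 23, 25, 26]
Compare 38 vs 27: take 27 from right. Merged: [6, 9, 17, 18, 23, 25, 26, 27]
Compare 38 vs 32: take 32 from right. Merged: [6, 9, 17, 18, 23, 25, 26, 27, 32]
Append remaining from left: [38, 40]. Merged: [6, 9, 17, 18, 23, 25, 26, 27, 32, 38, 40]

Final merged array: [6, 9, 17, 18, 23, 25, 26, 27, 32, 38, 40]
Total comparisons: 9

The merged array is [6, 9, 17, 18, 23, 25, 26, 27, 32, 38, 40], requiring 9 comparisons. The merge step runs in O(n) time where n is the total number of elements.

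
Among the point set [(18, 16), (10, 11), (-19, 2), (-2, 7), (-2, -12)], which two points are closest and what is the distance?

Computing all pairwise distances among 5 points:

d((18, 16), (10, 11)) = 9.434 <-- minimum
d((18, 16), (-19, 2)) = 39.5601
d((18, 16), (-2, 7)) = 21.9317
d((18, 16), (-2, -12)) = 34.4093
d((10, 11), (-19, 2)) = 30.3645
d((10, 11), (-2, 7)) = 12.6491
d((10, 11), (-2, -12)) = 25.9422
d((-19, 2), (-2, 7)) = 17.72
d((-19, 2), (-2, -12)) = 22.0227
d((-2, 7), (-2, -12)) = 19.0

Closest pair: (18, 16) and (10, 11) with distance 9.434

The closest pair is (18, 16) and (10, 11) with Euclidean distance 9.434. For 5 points, brute-force pairwise comparison is shown above. For large n, the divide-and-conquer algorithm (sort by x, recurse on halves, check the dividing strip) achieves O(n log n).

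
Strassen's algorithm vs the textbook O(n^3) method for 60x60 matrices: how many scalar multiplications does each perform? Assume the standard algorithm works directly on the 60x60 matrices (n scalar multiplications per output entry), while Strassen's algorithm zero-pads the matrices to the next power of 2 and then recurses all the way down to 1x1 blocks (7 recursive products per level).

Matrix multiplication for 60x60 matrices:

Strassen's algorithm requires power-of-2 dimensions. Pad 60x60 to 64x64 (next power of 2).

Standard algorithm: 60^3 = 216000 multiplications
Strassen's algorithm: 7^(log2(64)) = 7^6 = 117649 multiplications
Savings: 216000 - 117649 = 98351 multiplications

Standard: 216000 multiplications (60^3). Strassen: 117649 multiplications (7^6, after padding to 64x64). Strassen reduces 8 recursive multiplications to 7 at each level.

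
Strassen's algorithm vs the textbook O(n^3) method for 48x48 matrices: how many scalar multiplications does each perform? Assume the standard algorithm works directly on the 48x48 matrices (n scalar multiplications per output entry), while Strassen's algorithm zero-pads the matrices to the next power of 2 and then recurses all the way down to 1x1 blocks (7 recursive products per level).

Matrix multiplication for 48x48 matrices:

Strassen's algorithm requires power-of-2 dimensions. Pad 48x48 to 64x64 (next power of 2).

Standard algorithm: 48^3 = 110592 multiplications
Strassen's algorithm: 7^(log2(64)) = 7^6 = 117649 multiplications
Difference: 110592 - 117649 = -7057 (Strassen uses MORE here due to padding overhead — for small or just-over-power-of-2 n, padding can outweigh the per-level savings)

Standard: 110592 multiplications (48^3). Strassen: 117649 multiplications (7^6, after padding to 64x64). Strassen reduces 8 recursive multiplications to 7 at each level.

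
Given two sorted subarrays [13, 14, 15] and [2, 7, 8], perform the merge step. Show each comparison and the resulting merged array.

Merging process:

Compare 13 vs 2: take 2 from right. Merged: [2]
Compare 13 vs 7: take 7 from right. Merged: [2, 7]
Compare 13 vs 8: take 8 from right. Merged: [2, 7, 8]
Append remaining from left: [13, 14, 15]. Merged: [2, 7, 8, 13, 14, 15]

Final merged array: [2, 7, 8, 13, 14, 15]
Total comparisons: 3

The merged array is [2, 7, 8, 13, 14, 15], requiring 3 comparisons. The merge step runs in O(n) time where n is the total number of elements.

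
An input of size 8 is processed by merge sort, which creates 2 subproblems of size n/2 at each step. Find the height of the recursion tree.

For divide and conquer with division factor 2:

Problem sizes at each level:
Level 0: 8
Level 1: 4
Level 2: 2
Level 3: 1

The root is level 0 and the size-1 base case is level 3 (the tree spans levels 0 through 3, i.e. 4 levels counting the root), so the depth is the number of divisions: log_2(8) = 3

The recursion tree depth is log_2(8) = 3. At each level, the problem size is divided by 2, so it takes 3 divisions to reduce to a base case of size 1. The algorithm makes 2 recursive calls at each level.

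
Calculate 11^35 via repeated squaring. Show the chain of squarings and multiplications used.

Computing 11^35 by squaring (build up from 11^1; each line after the first costs one multiplication):

11^1 = 11
11^2 = (11^1)^2 = 11^2 = 121
11^4 = (11^2)^2 = 121^2 = 14641
11^8 = (11^4)^2 = 14641^2 = 214358881
11^16 = (11^8)^2 = 214358881^2 = 45949729863572161
11^17 = 11 * 11^16 = 11 * 45949729863572161 = 505447028499293771
11^34 = (11^17)^2 = 505447028499293771^2 = 255476698618765889551019445759400441
11^35 = 11 * 11^34 = 11 * 255476698618765889551019445759400441 = 2810243684806424785061213903353404851

Result: 2810243684806424785061213903353404851
Multiplications needed: 7 (7 lines after 11^1)

11^35 = 2810243684806424785061213903353404851. Using exponentiation by squaring, this requires 7 multiplications. The key idea: if the exponent is even, square the half-power; if odd, multiply by the base once.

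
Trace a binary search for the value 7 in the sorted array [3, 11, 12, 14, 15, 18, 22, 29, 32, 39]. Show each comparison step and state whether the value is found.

Binary search for 7 in [3, 11, 12, 14, 15, 18, 22, 29, 32, 39]:

lo=0, hi=9, mid=4, arr[mid]=15 -> 15 > 7, search left half
lo=0, hi=3, mid=1, arr[mid]=11 -> 11 > 7, search left half
lo=0, hi=0, mid=0, arr[mid]=3 -> 3 < 7, search right half
lo=1 > hi=0, target 7 not found

Binary search determines that 7 is not in the array after 3 comparisons. The search space was exhausted without finding the target.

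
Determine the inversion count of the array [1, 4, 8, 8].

Finding inversions in [1, 4, 8, 8]:


Total inversions: 0

The array has 0 inversions. It is already sorted.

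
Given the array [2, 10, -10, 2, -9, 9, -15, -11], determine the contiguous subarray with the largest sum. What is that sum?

Using Kadane's algorithm on [2, 10, -10, 2, -9, 9, -15, -11]:

Scanning through the array:
Position 1 (value 10): max_ending_here = 12, max_so_far = 12
Position 2 (value -10): max_ending_here = 2, max_so_far = 12
Position 3 (value 2): max_ending_here = 4, max_so_far = 12
Position 4 (value -9): max_ending_here = -5, max_so_far = 12
Position 5 (value 9): max_ending_here = 9, max_so_far = 12
Position 6 (value -15): max_ending_here = -6, max_so_far = 12
Position 7 (value -11): max_ending_here = -11, max_so_far = 12

Maximum subarray: [2, 10]
Maximum sum: 12

The maximum subarray is [2, 10] with sum 12. This subarray runs from index 0 to index 1.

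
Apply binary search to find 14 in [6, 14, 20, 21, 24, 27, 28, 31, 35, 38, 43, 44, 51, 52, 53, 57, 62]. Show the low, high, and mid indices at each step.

Binary search for 14 in [6, 14, 20, 21, 24, 27, 28, 31, 35, 38, 43, 44, 51, 52, 53, 57, 62]:

lo=0, hi=16, mid=8, arr[mid]=35 -> 35 > 14, search left half
lo=0, hi=7, mid=3, arr[mid]=21 -> 21 > 14, search left half
lo=0, hi=2, mid=1, arr[mid]=14 -> Found target at index 1!

Binary search finds 14 at index 1 after 3 comparisons. The search repeatedly halves the search space by comparing with the middle element.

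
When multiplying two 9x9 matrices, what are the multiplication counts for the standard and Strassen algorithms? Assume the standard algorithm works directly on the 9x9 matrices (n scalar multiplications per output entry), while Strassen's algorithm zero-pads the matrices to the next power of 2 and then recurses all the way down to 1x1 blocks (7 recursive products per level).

Matrix multiplication for 9x9 matrices:

Strassen's algorithm requires power-of-2 dimensions. Pad 9x9 to 16x16 (next power of 2).

Standard algorithm: 9^3 = 729 multiplications
Strassen's algorithm: 7^(log2(16)) = 7^4 = 2401 multiplications
Difference: 729 - 2401 = -1672 (Strassen uses MORE here due to padding overhead — for small or just-over-power-of-2 n, padding can outweigh the per-level savings)

Standard: 729 multiplications (9^3). Strassen: 2401 multiplications (7^4, after padding to 16x16). Strassen reduces 8 recursive multiplications to 7 at each level.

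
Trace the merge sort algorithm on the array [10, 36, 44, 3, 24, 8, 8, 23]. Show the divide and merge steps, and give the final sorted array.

Merge sort trace:

Split: [10, 36, 44, 3, 24, 8, 8, 23] -> [10, 36, 44, 3] and [24, 8, 8, 23]
  Split: [10, 36, 44, 3] -> [10, 36] and [44, 3]
    Split: [10, 36] -> [10] and [36]
    Merge: [10] + [36] -> [10, 36]
    Split: [44, 3] -> [44] and [3]
    Merge: [44] + [3] -> [3, 44]
  Merge: [10, 36] + [3, 44] -> [3, 10, 36, 44]
  Split: [24, 8, 8, 23] -> [24, 8] and [8, 23]
    Split: [24, 8] -> [24] and [8]
    Merge: [24] + [8] -> [8, 24]
    Split: [8, 23] -> [8] and [23]
    Merge: [8] + [23] -> [8, 23]
  Merge: [8, 24] + [8, 23] -> [8, 8, 23, 24]
Merge: [3, 10, 36, 44] + [8, 8, 23, 24] -> [3, 8, 8, 10, 23, 24, 36, 44]

Final sorted array: [3, 8, 8, 10, 23, 24, 36, 44]

The merge sort proceeds by recursively splitting the array and merging sorted halves.
After all merges, the sorted array is [3, 8, 8, 10, 23, 24, 36, 44].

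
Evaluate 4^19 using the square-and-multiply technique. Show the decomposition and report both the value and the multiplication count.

Computing 4^19 by squaring (build up from 4^1; each line after the first costs one multiplication):

4^1 = 4
4^2 = (4^1)^2 = 4^2 = 16
4^4 = (4^2)^2 = 16^2 = 256
4^8 = (4^4)^2 = 256^2 = 65536
4^9 = 4 * 4^8 = 4 * 65536 = 262144
4^18 = (4^9)^2 = 262144^2 = 68719476736
4^19 = 4 * 4^18 = 4 * 68719476736 = 274877906944

Result: 274877906944
Multiplications needed: 6 (6 lines after 4^1)

4^19 = 274877906944. Using exponentiation by squaring, this requires 6 multiplications. The key idea: if the exponent is even, square the half-power; if odd, multiply by the base once.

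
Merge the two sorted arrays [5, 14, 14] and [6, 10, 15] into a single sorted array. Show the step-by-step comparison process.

Merging process:

Compare 5 vs 6: take 5 from left. Merged: [5]
Compare 14 vs 6: take 6 from right. Merged: [5, 6]
Compare 14 vs 10: take 10 from right. Merged: [5, 6, 10]
Compare 14 vs 15: take 14 from left. Merged: [5, 6, 10, 14]
Compare 14 vs 15: take 14 from left. Merged: [5, 6, 10, 14, 14]
Append remaining from right: [15]. Merged: [5, 6, 10, 14, 14, 15]

Final merged array: [5, 6, 10, 14, 14, 15]
Total comparisons: 5

The merged array is [5, 6, 10, 14, 14, 15], requiring 5 comparisons. The merge step runs in O(n) time where n is the total number of elements.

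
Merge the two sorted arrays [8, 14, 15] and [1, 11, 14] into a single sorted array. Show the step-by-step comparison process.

Merging process:

Compare 8 vs 1: take 1 from right. Merged: [1]
Compare 8 vs 11: take 8 from left. Merged: [1, 8]
Compare 14 vs 11: take 11 from right. Merged: [1, 8, 11]
Compare 14 vs 14: take 14 from left. Merged: [1, 8, 11, 14]
Compare 15 vs 14: take 14 from right. Merged: [1, 8, 11, 14, 14]
Append remaining from left: [15]. Merged: [1, 8, 11, 14, 14, 15]

Final merged array: [1, 8, 11, 14, 14, 15]
Total comparisons: 5

The merged array is [1, 8, 11, 14, 14, 15], requiring 5 comparisons. The merge step runs in O(n) time where n is the total number of elements.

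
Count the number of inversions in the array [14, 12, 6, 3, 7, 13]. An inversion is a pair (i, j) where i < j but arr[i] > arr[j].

Finding inversions in [14, 12, 6, 3, 7, 13]:

(0, 1): arr[0]=14 > arr[1]=12
(0, 2): arr[0]=14 > arr[2]=6
(0, 3): arr[0]=14 > arr[3]=3
(0, 4): arr[0]=14 > arr[4]=7
(0, 5): arr[0]=14 > arr[5]=13
(1, 2): arr[1]=12 > arr[2]=6
(1, 3): arr[1]=12 > arr[3]=3
(1, 4): arr[1]=12 > arr[4]=7
(2, 3): arr[2]=6 > arr[3]=3

Total inversions: 9

The array has 9 inversion(s): (0,1), (0,2), (0,3), (0,4), (0,5), (1,2), (1,3), (1,4), (2,3). Each pair (i,j) satisfies i < j and arr[i] > arr[j].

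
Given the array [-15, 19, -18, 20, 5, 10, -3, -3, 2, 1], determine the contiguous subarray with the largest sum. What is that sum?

Using Kadane's algorithm on [-15, 19, -18, 20, 5, 10, -3, -3, 2, 1]:

Scanning through the array:
Position 1 (value 19): max_ending_here = 19, max_so_far = 19
Position 2 (value -18): max_ending_here = 1, max_so_far = 19
Position 3 (value 20): max_ending_here = 21, max_so_far = 21
Position 4 (value 5): max_ending_here = 26, max_so_far = 26
Position 5 (value 10): max_ending_here = 36, max_so_far = 36
Position 6 (value -3): max_ending_here = 33, max_so_far = 36
Position 7 (value -3): max_ending_here = 30, max_so_far = 36
Position 8 (value 2): max_ending_here = 32, max_so_far = 36
Position 9 (value 1): max_ending_here = 33, max_so_far = 36

Maximum subarray: [19, -18, 20, 5, 10]
Maximum sum: 36

The maximum subarray is [19, -18, 20, 5, 10] with sum 36. This subarray runs from index 1 to index 5.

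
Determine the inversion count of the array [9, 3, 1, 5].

Finding inversions in [9, 3, 1, 5]:

(0, 1): arr[0]=9 > arr[1]=3
(0, 2): arr[0]=9 > arr[2]=1
(0, 3): arr[0]=9 > arr[3]=5
(1, 2): arr[1]=3 > arr[2]=1

Total inversions: 4

The array has 4 inversion(s): (0,1), (0,2), (0,3), (1,2). Each pair (i,j) satisfies i < j and arr[i] > arr[j].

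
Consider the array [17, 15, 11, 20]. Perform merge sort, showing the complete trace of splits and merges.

Merge sort trace:

Split: [17, 15, 11, 20] -> [17, 15] and [11, 20]
  Split: [17, 15] -> [17] and [15]
  Merge: [17] + [15] -> [15, 17]
  Split: [11, 20] -> [11] and [20]
  Merge: [11] + [20] -> [11, 20]
Merge: [15, 17] + [11, 20] -> [11, 15, 17, 20]

Final sorted array: [11, 15, 17, 20]

The merge sort proceeds by recursively splitting the array and merging sorted halves.
After all merges, the sorted array is [11, 15, 17, 20].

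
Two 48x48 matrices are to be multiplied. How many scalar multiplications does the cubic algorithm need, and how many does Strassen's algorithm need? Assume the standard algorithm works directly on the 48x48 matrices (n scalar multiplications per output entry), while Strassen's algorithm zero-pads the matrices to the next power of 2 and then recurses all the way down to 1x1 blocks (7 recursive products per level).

Matrix multiplication for 48x48 matrices:

Strassen's algorithm requires power-of-2 dimensions. Pad 48x48 to 64x64 (next power of 2).

Standard algorithm: 48^3 = 110592 multiplications
Strassen's algorithm: 7^(log2(64)) = 7^6 = 117649 multiplications
Difference: 110592 - 117649 = -7057 (Strassen uses MORE here due to padding overhead — for small or just-over-power-of-2 n, padding can outweigh the per-level savings)

Standard: 110592 multiplications (48^3). Strassen: 117649 multiplications (7^6, after padding to 64x64). Strassen reduces 8 recursive multiplications to 7 at each level.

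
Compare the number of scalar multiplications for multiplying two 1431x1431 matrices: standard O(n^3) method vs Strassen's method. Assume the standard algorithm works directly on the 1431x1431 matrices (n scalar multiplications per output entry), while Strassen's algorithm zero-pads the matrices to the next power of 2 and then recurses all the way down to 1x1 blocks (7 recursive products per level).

Matrix multiplication for 1431x1431 matrices:

Strassen's algorithm requires power-of-2 dimensions. Pad 1431x1431 to 2048x2048 (next power of 2).

Standard algorithm: 1431^3 = 2930345991 multiplications
Strassen's algorithm: 7^(log2(2048)) = 7^11 = 1977326743 multiplications
Savings: 2930345991 - 1977326743 = 953019248 multiplications

Standard: 2930345991 multiplications (1431^3). Strassen: 1977326743 multiplications (7^11, after padding to 2048x2048). Strassen reduces 8 recursive multiplications to 7 at each level.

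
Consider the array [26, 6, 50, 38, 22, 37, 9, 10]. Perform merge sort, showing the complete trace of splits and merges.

Merge sort trace:

Split: [26, 6, 50, 38, 22, 37, 9, 10] -> [26, 6, 50, 38] and [22, 37, 9, 10]
  Split: [26, 6, 50, 38] -> [26, 6] and [50, 38]
    Split: [26, 6] -> [26] and [6]
    Merge: [26] + [6] -> [6, 26]
    Split: [50, 38] -> [50] and [38]
    Merge: [50] + [38] -> [38, 50]
  Merge: [6, 26] + [38, 50] -> [6, 26, 38, 50]
  Split: [22, 37, 9, 10] -> [22, 37] and [9, 10]
    Split: [22, 37] -> [22] and [37]
    Merge: [22] + [37] -> [22, 37]
    Split: [9, 10] -> [9] and [10]
    Merge: [9] + [10] -> [9, 10]
  Merge: [22, 37] + [9, 10] -> [9, 10, 22, 37]
Merge: [6, 26, 38, 50] + [9, 10, 22, 37] -> [6, 9, 10, 22, 26, 37, 38, 50]

Final sorted array: [6, 9, 10, 22, 26, 37, 38, 50]

The merge sort proceeds by recursively splitting the array and merging sorted halves.
After all merges, the sorted array is [6, 9, 10, 22, 26, 37, 38, 50].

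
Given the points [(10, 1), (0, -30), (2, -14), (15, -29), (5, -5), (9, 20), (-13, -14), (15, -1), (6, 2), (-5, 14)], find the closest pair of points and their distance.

Computing all pairwise distances among 10 points:

d((10, 1), (0, -30)) = 32.573
d((10, 1), (2, -14)) = 17.0
d((10, 1), (15, -29)) = 30.4138
d((10, 1), (5, -5)) = 7.8102
d((10, 1), (9, 20)) = 19.0263
d((10, 1), (-13, -14)) = 27.4591
d((10, 1), (15, -1)) = 5.3852
d((10, 1), (6, 2)) = 4.1231 <-- minimum
d((10, 1), (-5, 14)) = 19.8494
d((0, -30), (2, -14)) = 16.1245
d((0, -30), (15, -29)) = 15.0333
d((0, -30), (5, -5)) = 25.4951
d((0, -30), (9, 20)) = 50.8035
d((0, -30), (-13, -14)) = 20.6155
d((0, -30), (15, -1)) = 32.6497
d((0, -30), (6, 2)) = 32.5576
d((0, -30), (-5, 14)) = 44.2832
d((2, -14), (15, -29)) = 19.8494
d((2, -14), (5, -5)) = 9.4868
d((2, -14), (9, 20)) = 34.7131
d((2, -14), (-13, -14)) = 15.0
d((2, -14), (15, -1)) = 18.3848
d((2, -14), (6, 2)) = 16.4924
d((2, -14), (-5, 14)) = 28.8617
d((15, -29), (5, -5)) = 26.0
d((15, -29), (9, 20)) = 49.366
d((15, -29), (-13, -14)) = 31.7648
d((15, -29), (15, -1)) = 28.0
d((15, -29), (6, 2)) = 32.28
d((15, -29), (-5, 14)) = 47.4236
d((5, -5), (9, 20)) = 25.318
d((5, -5), (-13, -14)) = 20.1246
d((5, -5), (15, -1)) = 10.7703
d((5, -5), (6, 2)) = 7.0711
d((5, -5), (-5, 14)) = 21.4709
d((9, 20), (-13, -14)) = 40.4969
d((9, 20), (15, -1)) = 21.8403
d((9, 20), (6, 2)) = 18.2483
d((9, 20), (-5, 14)) = 15.2315
d((-13, -14), (15, -1)) = 30.8707
d((-13, -14), (6, 2)) = 24.8395
d((-13, -14), (-5, 14)) = 29.1204
d((15, -1), (6, 2)) = 9.4868
d((15, -1), (-5, 14)) = 25.0
d((6, 2), (-5, 14)) = 16.2788

Closest pair: (10, 1) and (6, 2) with distance 4.1231

The closest pair is (10, 1) and (6, 2) with Euclidean distance 4.1231. For 10 points, brute-force pairwise comparison is shown above. For large n, the divide-and-conquer algorithm (sort by x, recurse on halves, check the dividing strip) achieves O(n log n).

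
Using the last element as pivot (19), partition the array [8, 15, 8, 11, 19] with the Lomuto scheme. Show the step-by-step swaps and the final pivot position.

Lomuto partition with pivot = 19:

Initial array: [8, 15, 8, 11, 19]

arr[0]=8 <= 19: swap with position 0, array becomes [8, 15, 8, 11, 19]
arr[1]=15 <= 19: swap with position 1, array becomes [8, 15, 8, 11, 19]
arr[2]=8 <= 19: swap with position 2, array becomes [8, 15, 8, 11, 19]
arr[3]=11 <= 19: swap with position 3, array becomes [8, 15, 8, 11, 19]

Place pivot at position 4: [8, 15, 8, 11, 19]
Pivot position: 4

After partitioning with pivot 19, the array becomes [8, 15, 8, 11, 19]. The pivot is placed at index 4. All elements to the left of the pivot are <= 19, and all elements to the right are > 19.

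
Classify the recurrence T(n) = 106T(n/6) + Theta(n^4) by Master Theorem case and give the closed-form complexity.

Master Theorem for T(n) = 106T(n/6) + O(n^4):

a = 106, b = 6, c = 4
log_b(a) = log_6(106) = 2.6027

Case 3: c = 4 > log_6(106) = 2.6027
T(n) = O(n^4) = O(n^4)

For T(n) = 106T(n/6) + O(n^4): log_6(106) = 2.6027. This is Case 3 of the Master Theorem (c > log_b(a), work dominated by root), giving O(n^4).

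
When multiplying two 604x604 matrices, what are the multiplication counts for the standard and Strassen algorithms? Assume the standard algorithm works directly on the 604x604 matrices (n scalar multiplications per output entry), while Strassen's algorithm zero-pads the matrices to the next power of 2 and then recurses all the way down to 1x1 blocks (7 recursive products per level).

Matrix multiplication for 604x604 matrices:

Strassen's algorithm requires power-of-2 dimensions. Pad 604x604 to 1024x1024 (next power of 2).

Standard algorithm: 604^3 = 220348864 multiplications
Strassen's algorithm: 7^(log2(1024)) = 7^10 = 282475249 multiplications
Difference: 220348864 - 282475249 = -62126385 (Strassen uses MORE here due to padding overhead — for small or just-over-power-of-2 n, padding can outweigh the per-level savings)

Standard: 220348864 multiplications (604^3). Strassen: 282475249 multiplications (7^10, after padding to 1024x1024). Strassen reduces 8 recursive multiplications to 7 at each level.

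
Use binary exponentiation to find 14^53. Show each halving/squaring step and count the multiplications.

Computing 14^53 by squaring (build up from 14^1; each line after the first costs one multiplication):

14^1 = 14
14^2 = (14^1)^2 = 14^2 = 196
14^3 = 14 * 14^2 = 14 * 196 = 2744
14^6 = (14^3)^2 = 2744^2 = 7529536
14^12 = (14^6)^2 = 7529536^2 = 56693912375296
14^13 = 14 * 14^12 = 14 * 56693912375296 = 793714773254144
14^26 = (14^13)^2 = 793714773254144^2 = 629983141281877223603213172736
14^52 = (14^26)^2 = 629983141281877223603213172736^2 = 396878758299381678483277913691857524931552116018231373725696
14^53 = 14 * 14^52 = 14 * 396878758299381678483277913691857524931552116018231373725696 = 5556302616191343498765890791686005349041729624255239232159744

Result: 5556302616191343498765890791686005349041729624255239232159744
Multiplications needed: 8 (8 lines after 14^1)

14^53 = 5556302616191343498765890791686005349041729624255239232159744. Using exponentiation by squaring, this requires 8 multiplications. The key idea: if the exponent is even, square the half-power; if odd, multiply by the base once.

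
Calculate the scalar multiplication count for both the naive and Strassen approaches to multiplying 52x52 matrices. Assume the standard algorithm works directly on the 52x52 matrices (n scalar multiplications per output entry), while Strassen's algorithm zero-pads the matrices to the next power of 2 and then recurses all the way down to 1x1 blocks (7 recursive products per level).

Matrix multiplication for 52x52 matrices:

Strassen's algorithm requires power-of-2 dimensions. Pad 52x52 to 64x64 (next power of 2).

Standard algorithm: 52^3 = 140608 multiplications
Strassen's algorithm: 7^(log2(64)) = 7^6 = 117649 multiplications
Savings: 140608 - 117649 = 22959 multiplications

Standard: 140608 multiplications (52^3). Strassen: 117649 multiplications (7^6, after padding to 64x64). Strassen reduces 8 recursive multiplications to 7 at each level.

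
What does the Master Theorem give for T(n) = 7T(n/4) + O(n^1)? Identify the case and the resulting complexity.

Master Theorem for T(n) = 7T(n/4) + O(n^1):

a = 7, b = 4, c = 1
log_b(a) = log_4(7) = 1.4037

Case 1: c = 1 < log_4(7) = 1.4037
T(n) = O(n^(log_4 7))

For T(n) = 7T(n/4) + O(n^1): log_4(7) = 1.4037. This is Case 1 of the Master Theorem (c < log_b(a), work dominated by leaves), giving O(n^(log_4 7)).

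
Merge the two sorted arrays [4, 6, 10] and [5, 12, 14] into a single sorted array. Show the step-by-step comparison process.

Merging process:

Compare 4 vs 5: take 4 from left. Merged: [4]
Compare 6 vs 5: take 5 from right. Merged: [4, 5]
Compare 6 vs 12: take 6 from left. Merged: [4, 5, 6]
Compare 10 vs 12: take 10 from left. Merged: [4, 5, 6, 10]
Append remaining from right: [12, 14]. Merged: [4, 5, 6, 10, 12, 14]

Final merged array: [4, 5, 6, 10, 12, 14]
Total comparisons: 4

The merged array is [4, 5, 6, 10, 12, 14], requiring 4 comparisons. The merge step runs in O(n) time where n is the total number of elements.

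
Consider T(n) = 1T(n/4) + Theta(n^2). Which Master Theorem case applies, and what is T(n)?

Master Theorem for T(n) = 1T(n/4) + O(n^2):

a = 1, b = 4, c = 2
log_b(a) = log_4(1) = 0.0000

Case 3: c = 2 > log_4(1) = 0.0000
T(n) = O(n^2) = O(n^2)

For T(n) = 1T(n/4) + O(n^2): log_4(1) = 0.0000. This is Case 3 of the Master Theorem (c > log_b(a), work dominated by root), giving O(n^2).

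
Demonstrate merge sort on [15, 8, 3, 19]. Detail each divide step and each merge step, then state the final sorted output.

Merge sort trace:

Split: [15, 8, 3, 19] -> [15, 8] and [3, 19]
  Split: [15, 8] -> [15] and [8]
  Merge: [15] + [8] -> [8, 15]
  Split: [3, 19] -> [3] and [19]
  Merge: [3] + [19] -> [3, 19]
Merge: [8, 15] + [3, 19] -> [3, 8, 15, 19]

Final sorted array: [3, 8, 15, 19]

The merge sort proceeds by recursively splitting the array and merging sorted halves.
After all merges, the sorted array is [3, 8, 15, 19].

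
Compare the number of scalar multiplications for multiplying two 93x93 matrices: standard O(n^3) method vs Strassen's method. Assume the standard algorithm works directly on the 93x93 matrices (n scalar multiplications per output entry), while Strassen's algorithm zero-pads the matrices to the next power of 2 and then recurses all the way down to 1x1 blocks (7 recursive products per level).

Matrix multiplication for 93x93 matrices:

Strassen's algorithm requires power-of-2 dimensions. Pad 93x93 to 128x128 (next power of 2).

Standard algorithm: 93^3 = 804357 multiplications
Strassen's algorithm: 7^(log2(128)) = 7^7 = 823543 multiplications
Difference: 804357 - 823543 = -19186 (Strassen uses MORE here due to padding overhead — for small or just-over-power-of-2 n, padding can outweigh the per-level savings)

Standard: 804357 multiplications (93^3). Strassen: 823543 multiplications (7^7, after padding to 128x128). Strassen reduces 8 recursive multiplications to 7 at each level.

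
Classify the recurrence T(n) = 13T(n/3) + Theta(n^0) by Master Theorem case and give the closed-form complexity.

Master Theorem for T(n) = 13T(n/3) + O(n^0):

a = 13, b = 3, c = 0
log_b(a) = log_3(13) = 2.3347

Case 1: c = 0 < log_3(13) = 2.3347
T(n) = O(n^(log_3 13))

For T(n) = 13T(n/3) + O(n^0): log_3(13) = 2.3347. This is Case 1 of the Master Theorem (c < log_b(a), work dominated by leaves), giving O(n^(log_3 13)).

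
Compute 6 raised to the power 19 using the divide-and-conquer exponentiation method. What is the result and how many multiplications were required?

Computing 6^19 by squaring (build up from 6^1; each line after the first costs one multiplication):

6^1 = 6
6^2 = (6^1)^2 = 6^2 = 36
6^4 = (6^2)^2 = 36^2 = 1296
6^8 = (6^4)^2 = 1296^2 = 1679616
6^9 = 6 * 6^8 = 6 * 1679616 = 10077696
6^18 = (6^9)^2 = 10077696^2 = 101559956668416
6^19 = 6 * 6^18 = 6 * 101559956668416 = 609359740010496

Result: 609359740010496
Multiplications needed: 6 (6 lines after 6^1)

6^19 = 609359740010496. Using exponentiation by squaring, this requires 6 multiplications. The key idea: if the exponent is even, square the half-power; if odd, multiply by the base once.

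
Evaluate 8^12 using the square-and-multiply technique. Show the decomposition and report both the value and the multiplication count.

Computing 8^12 by squaring (build up from 8^1; each line after the first costs one multiplication):

8^1 = 8
8^2 = (8^1)^2 = 8^2 = 64
8^3 = 8 * 8^2 = 8 * 64 = 512
8^6 = (8^3)^2 = 512^2 = 262144
8^12 = (8^6)^2 = 262144^2 = 68719476736

Result: 68719476736
Multiplications needed: 4 (4 lines after 8^1)

8^12 = 68719476736. Using exponentiation by squaring, this requires 4 multiplications. The key idea: if the exponent is even, square the half-power; if odd, multiply by the base once.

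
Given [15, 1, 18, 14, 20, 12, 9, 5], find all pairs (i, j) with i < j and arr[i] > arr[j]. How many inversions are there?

Finding inversions in [15, 1, 18, 14, 20, 12, 9, 5]:

(0, 1): arr[0]=15 > arr[1]=1
(0, 3): arr[0]=15 > arr[3]=14
(0, 5): arr[0]=15 > arr[5]=12
(0, 6): arr[0]=15 > arr[6]=9
(0, 7): arr[0]=15 > arr[7]=5
(2, 3): arr[2]=18 > arr[3]=14
(2, 5): arr[2]=18 > arr[5]=12
(2, 6): arr[2]=18 > arr[6]=9
(2, 7): arr[2]=18 > arr[7]=5
(3, 5): arr[3]=14 > arr[5]=12
(3, 6): arr[3]=14 > arr[6]=9
(3, 7): arr[3]=14 > arr[7]=5
(4, 5): arr[4]=20 > arr[5]=12
(4, 6): arr[4]=20 > arr[6]=9
(4, 7): arr[4]=20 > arr[7]=5
(5, 6): arr[5]=12 > arr[6]=9
(5, 7): arr[5]=12 > arr[7]=5
(6, 7): arr[6]=9 > arr[7]=5

Total inversions: 18

The array has 18 inversion(s): (0,1), (0,3), (0,5), (0,6), (0,7), (2,3), (2,5), (2,6), (2,7), (3,5), (3,6), (3,7), (4,5), (4,6), (4,7), (5,6), (5,7), (6,7). Each pair (i,j) satisfies i < j and arr[i] > arr[j].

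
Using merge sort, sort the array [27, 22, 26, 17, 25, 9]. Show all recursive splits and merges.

Merge sort trace:

Split: [27, 22, 26, 17, 25, 9] -> [27, 22, 26] and [17, 25, 9]
  Split: [27, 22, 26] -> [27] and [22, 26]
    Split: [22, 26] -> [22] and [26]
    Merge: [22] + [26] -> [22, 26]
  Merge: [27] + [22, 26] -> [22, 26, 27]
  Split: [17, 25, 9] -> [17] and [25, 9]
    Split: [25, 9] -> [25] and [9]
    Merge: [25] + [9] -> [9, 25]
  Merge: [17] + [9, 25] -> [9, 17, 25]
Merge: [22, 26, 27] + [9, 17, 25] -> [9, 17, 22, 25, 26, 27]

Final sorted array: [9, 17, 22, 25, 26, 27]

The merge sort proceeds by recursively splitting the array and merging sorted halves.
After all merges, the sorted array is [9, 17, 22, 25, 26, 27].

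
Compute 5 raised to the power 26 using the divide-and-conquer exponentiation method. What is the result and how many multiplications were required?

Computing 5^26 by squaring (build up from 5^1; each line after the first costs one multiplication):

5^1 = 5
5^2 = (5^1)^2 = 5^2 = 25
5^3 = 5 * 5^2 = 5 * 25 = 125
5^6 = (5^3)^2 = 125^2 = 15625
5^12 = (5^6)^2 = 15625^2 = 244140625
5^13 = 5 * 5^12 = 5 * 244140625 = 1220703125
5^26 = (5^13)^2 = 1220703125^2 = 1490116119384765625

Result: 1490116119384765625
Multiplications needed: 6 (6 lines after 5^1)

5^26 = 1490116119384765625. Using exponentiation by squaring, this requires 6 multiplications. The key idea: if the exponent is even, square the half-power; if odd, multiply by the base once.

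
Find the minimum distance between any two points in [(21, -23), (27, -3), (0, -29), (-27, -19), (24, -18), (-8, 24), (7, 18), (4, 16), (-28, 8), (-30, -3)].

Computing all pairwise distances among 10 points:

d((21, -23), (27, -3)) = 20.8806
d((21, -23), (0, -29)) = 21.8403
d((21, -23), (-27, -19)) = 48.1664
d((21, -23), (24, -18)) = 5.831
d((21, -23), (-8, 24)) = 55.2268
d((21, -23), (7, 18)) = 43.3244
d((21, -23), (4, 16)) = 42.5441
d((21, -23), (-28, 8)) = 57.9828
d((21, -23), (-30, -3)) = 54.7814
d((27, -3), (0, -29)) = 37.4833
d((27, -3), (-27, -19)) = 56.3205
d((27, -3), (24, -18)) = 15.2971
d((27, -3), (-8, 24)) = 44.2041
d((27, -3), (7, 18)) = 29.0
d((27, -3), (4, 16)) = 29.8329
d((27, -3), (-28, 8)) = 56.0892
d((27, -3), (-30, -3)) = 57.0
d((0, -29), (-27, -19)) = 28.7924
d((0, -29), (24, -18)) = 26.4008
d((0, -29), (-8, 24)) = 53.6004
d((0, -29), (7, 18)) = 47.5184
d((0, -29), (4, 16)) = 45.1774
d((0, -29), (-28, 8)) = 46.4004
d((0, -29), (-30, -3)) = 39.6989
d((-27, -19), (24, -18)) = 51.0098
d((-27, -19), (-8, 24)) = 47.0106
d((-27, -19), (7, 18)) = 50.2494
d((-27, -19), (4, 16)) = 46.7547
d((-27, -19), (-28, 8)) = 27.0185
d((-27, -19), (-30, -3)) = 16.2788
d((24, -18), (-8, 24)) = 52.8015
d((24, -18), (7, 18)) = 39.8121
d((24, -18), (4, 16)) = 39.4462
d((24, -18), (-28, 8)) = 58.1378
d((24, -18), (-30, -3)) = 56.0446
d((-8, 24), (7, 18)) = 16.1555
d((-8, 24), (4, 16)) = 14.4222
d((-8, 24), (-28, 8)) = 25.6125
d((-8, 24), (-30, -3)) = 34.8281
d((7, 18), (4, 16)) = 3.6056 <-- minimum
d((7, 18), (-28, 8)) = 36.4005
d((7, 18), (-30, -3)) = 42.5441
d((4, 16), (-28, 8)) = 32.9848
d((4, 16), (-30, -3)) = 38.9487
d((-28, 8), (-30, -3)) = 11.1803

Closest pair: (7, 18) and (4, 16) with distance 3.6056

The closest pair is (7, 18) and (4, 16) with Euclidean distance 3.6056. For 10 points, brute-force pairwise comparison is shown above. For large n, the divide-and-conquer algorithm (sort by x, recurse on halves, check the dividing strip) achieves O(n log n).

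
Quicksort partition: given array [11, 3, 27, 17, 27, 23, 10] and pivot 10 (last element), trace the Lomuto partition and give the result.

Lomuto partition with pivot = 10:

Initial array: [11, 3, 27, 17, 27, 23, 10]

arr[0]=11 > 10: no swap
arr[1]=3 <= 10: swap with position 0, array becomes [3, 11, 27, 17, 27, 23, 10]
arr[2]=27 > 10: no swap
arr[3]=17 > 10: no swap
arr[4]=27 > 10: no swap
arr[5]=23 > 10: no swap

Place pivot at position 1: [3, 10, 27, 17, 27, 23, 11]
Pivot position: 1

After partitioning with pivot 10, the array becomes [3, 10, 27, 17, 27, 23, 11]. The pivot is placed at index 1. All elements to the left of the pivot are <= 10, and all elements to the right are > 10.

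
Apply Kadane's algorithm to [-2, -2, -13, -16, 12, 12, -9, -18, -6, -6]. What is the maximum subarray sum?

Using Kadane's algorithm on [-2, -2, -13, -16, 12, 12, -9, -18, -6, -6]:

Scanning through the array:
Position 1 (value -2): max_ending_here = -2, max_so_far = -2
Position 2 (value -13): max_ending_here = -13, max_so_far = -2
Position 3 (value -16): max_ending_here = -16, max_so_far = -2
Position 4 (value 12): max_ending_here = 12, max_so_far = 12
Position 5 (value 12): max_ending_here = 24, max_so_far = 24
Position 6 (value -9): max_ending_here = 15, max_so_far = 24
Position 7 (value -18): max_ending_here = -3, max_so_far = 24
Position 8 (value -6): max_ending_here = -6, max_so_far = 24
Position 9 (value -6): max_ending_here = -6, max_so_far = 24

Maximum subarray: [12, 12]
Maximum sum: 24

The maximum subarray is [12, 12] with sum 24. This subarray runs from index 4 to index 5.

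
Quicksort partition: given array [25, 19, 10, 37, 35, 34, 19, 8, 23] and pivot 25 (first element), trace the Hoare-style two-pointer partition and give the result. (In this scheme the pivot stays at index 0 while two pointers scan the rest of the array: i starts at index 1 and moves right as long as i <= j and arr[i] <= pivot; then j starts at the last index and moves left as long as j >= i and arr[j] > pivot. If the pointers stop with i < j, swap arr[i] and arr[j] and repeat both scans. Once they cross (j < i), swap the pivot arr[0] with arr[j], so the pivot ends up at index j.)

Hoare-style two-pointer partition with pivot = 25:

Initial array: [25, 19, 10, 37, 35, 34, 19, 8, 23]

Pointers start at i = 1, j = 8.
i stops at index 3 (arr[3]=37 > 25), j stops at index 8 (arr[8]=23 <= 25): swap arr[3] and arr[8], array becomes [25, 19, 10, 23, 35, 34, 19, 8, 37]
i stops at index 4 (arr[4]=35 > 25), j stops at index 7 (arr[7]=8 <= 25): swap arr[4] and arr[7], array becomes [25, 19, 10, 23, 8, 34, 19, 35, 37]
i stops at index 5 (arr[5]=34 > 25), j stops at index 6 (arr[6]=19 <= 25): swap arr[5] and arr[6], array becomes [25, 19, 10, 23, 8, 19, 34, 35, 37]
i ends at 6, j ends at 5: the pointers have crossed (j < i), so scanning stops.

Swap pivot arr[0] with arr[5] to place pivot at position 5: [19, 19, 10, 23, 8, 25, 34, 35, 37]
Pivot position: 5

After partitioning with pivot 25, the array becomes [19, 19, 10, 23, 8, 25, 34, 35, 37]. The pivot is placed at index 5. All elements to the left of the pivot are <= 25, and all elements to the right are > 25.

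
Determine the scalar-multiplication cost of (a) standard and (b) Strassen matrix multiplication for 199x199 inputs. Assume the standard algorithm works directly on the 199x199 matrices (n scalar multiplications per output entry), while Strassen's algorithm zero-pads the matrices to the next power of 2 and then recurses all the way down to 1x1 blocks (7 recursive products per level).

Matrix multiplication for 199x199 matrices:

Strassen's algorithm requires power-of-2 dimensions. Pad 199x199 to 256x256 (next power of 2).

Standard algorithm: 199^3 = 7880599 multiplications
Strassen's algorithm: 7^(log2(256)) = 7^8 = 5764801 multiplications
Savings: 7880599 - 5764801 = 2115798 multiplications

Standard: 7880599 multiplications (199^3). Strassen: 5764801 multiplications (7^8, after padding to 256x256). Strassen reduces 8 recursive multiplications to 7 at each level.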